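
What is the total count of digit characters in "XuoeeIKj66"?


Input string: 'XuoeeIKj66'
Operation: count digit characters (0-9)
Scan: 'X', 'u', 'o', 'e', 'e', 'I', 'K', 'j', '6'(digit), '6'(digit)
Digits found: 2
Result: 2


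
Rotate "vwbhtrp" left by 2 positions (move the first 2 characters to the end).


Input: 'vwbhtrp', shift = 2
Operation: split at index 2 and swap parts
Front part s[0:2] = 'vw'
Back part s[2:] = 'bhtrp'
Rotated = back + front = 'bhtrp' + 'vw'
Result: bhtrpvw


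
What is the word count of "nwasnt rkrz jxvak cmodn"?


Input string: 'nwasnt rkrz jxvak cmodn'
Operation: split by spaces
Words found: 'nwasnt', 'rkrz', 'jxvak', 'cmodn'
Word count: 4


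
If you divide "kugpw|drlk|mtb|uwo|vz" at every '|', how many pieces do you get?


Input string: 'kugpw|drlk|mtb|uwo|vz'
Delimiter: '|'
Split result: 'kugpw', 'drlk', 'mtb', 'uwo', 'vz'
Number of parts: 5


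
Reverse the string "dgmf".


Input string: 'dgmf'
Operation: reverse character order
Original order: 'd' -> 'g' -> 'm' -> 'f'
Reversed order: 'f' -> 'm' -> 'g' -> 'd'
Result: fmgd


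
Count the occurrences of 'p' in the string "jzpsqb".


Input string: 'jzpsqb'
Target character: 'p'
Scan each position: s[2]='p'
Matches found at indices: 2
Total: 1


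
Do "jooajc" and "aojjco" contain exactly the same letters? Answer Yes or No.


String 1: 'jooajc' -> sorted: 'acjjoo'
String 2: 'aojjco' -> sorted: 'acjjoo'
Compare sorted forms: 'acjjoo' == 'acjjoo'
Anagram: Yes


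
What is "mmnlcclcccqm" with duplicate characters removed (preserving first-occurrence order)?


Input: 'mmnlcclcccqm'
Operation: keep first occurrence of each character
Scan: s[0]='m' new -> keep; s[1]='m' seen -> skip; s[2]='n' new -> keep; s[3]='l' new -> keep; s[4]='c' new -> keep; s[5]='c' seen -> skip; s[6]='l' seen -> skip; s[7]='c' seen -> skip; s[8]='c' seen -> skip; s[9]='c' seen -> skip; s[10]='q' new -> keep; s[11]='m' seen -> skip
Result: mnlcq


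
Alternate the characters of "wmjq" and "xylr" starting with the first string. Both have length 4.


String 1: 'wmjq'
String 2: 'xylr'
Operation: alternate characters
Pairs: 'w'+'x', 'm'+'y', 'j'+'l', 'q'+'r'
Result: wxmyjlqr


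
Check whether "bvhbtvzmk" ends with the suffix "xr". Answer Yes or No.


Input string: 'bvhbtvzmk'
Suffix to check: 'xr'
Last 2 characters of input: 'mk'
Match: False
Result: No


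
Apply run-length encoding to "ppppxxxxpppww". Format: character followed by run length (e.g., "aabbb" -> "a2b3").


Input: 'ppppxxxxpppww'
Operation: identify consecutive runs
Runs: 'pppp' -> p4, 'xxxx' -> x4, 'ppp' -> p3, 'ww' -> w2
Encoded: p4x4p3w2


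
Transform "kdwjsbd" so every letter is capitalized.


Input string: 'kdwjsbd'
Operation: convert each letter to uppercase
Mapping: 'k'->'K', 'd'->'D', 'w'->'W', 'j'->'J', 's'->'S', 'b'->'B', 'd'->'D'
Result: KDWJSBD


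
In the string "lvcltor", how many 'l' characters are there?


Input string: 'lvcltor'
Target character: 'l'
Scan each position: s[0]='l', s[3]='l'
Matches found at indices: 0, 3
Total: 2


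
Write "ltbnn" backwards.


Input string: 'ltbnn'
Operation: reverse character order
Original order: 'l' -> 't' -> 'b' -> 'n' -> 'n'
Reversed order: 'n' -> 'n' -> 'b' -> 't' -> 'l'
Result: nnbtl


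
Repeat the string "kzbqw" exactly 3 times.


Input string: 'kzbqw'
Operation: repeat 3 times
Concatenation: 'kzbqw' + 'kzbqw' + 'kzbqw'
Result: kzbqwkzbqwkzbqw


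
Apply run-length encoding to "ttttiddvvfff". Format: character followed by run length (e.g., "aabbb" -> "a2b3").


Input: 'ttttiddvvfff'
Operation: identify consecutive runs
Runs: 'tttt' -> t4, 'i' -> i1, 'dd' -> d2, 'vv' -> v2, 'fff' -> f3
Encoded: t4i1d2v2f3


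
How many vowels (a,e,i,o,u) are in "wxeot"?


Input string: 'wxeot'
Operation: count vowels (a, e, i, o, u)
Scan: s[0]='w', s[1]='x', s[2]='e' (vowel), s[3]='o' (vowel), s[4]='t'
Vowels found: 2
Result: 2


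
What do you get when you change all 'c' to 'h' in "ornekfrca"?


Input string: 'ornekfrca'
Operation: replace 'c' with 'h'
Positions of 'c': 7
After replacement: ornekfrha


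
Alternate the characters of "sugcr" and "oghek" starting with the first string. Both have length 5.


String 1: 'sugcr'
String 2: 'oghek'
Operation: alternate characters
Pairs: 's'+'o', 'u'+'g', 'g'+'h', 'c'+'e', 'r'+'k'
Result: sougghcerk


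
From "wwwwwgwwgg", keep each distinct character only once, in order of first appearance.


Input: 'wwwwwgwwgg'
Operation: keep first occurrence of each character
Scan: s[0]='w' new -> keep; s[1]='w' seen -> skip; s[2]='w' seen -> skip; s[3]='w' seen -> skip; s[4]='w' seen -> skip; s[5]='g' new -> keep; s[6]='w' seen -> skip; s[7]='w' seen -> skip; s[8]='g' seen -> skip; s[9]='g' seen -> skip
Result: wg


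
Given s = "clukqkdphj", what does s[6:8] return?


Input string: 'clukqkdphj'
Operation: slice [6:8]
Extract characters: s[6]='d', s[7]='p'
Result: dp


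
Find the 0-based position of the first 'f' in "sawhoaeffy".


Input string: 'sawhoaeffy'
Target: 'f'
Scanning left to right: s[0]='s', s[1]='a', s[2]='w', s[3]='h', s[4]='o', s[5]='a', s[6]='e', s[7]='f'
First match at index: 7


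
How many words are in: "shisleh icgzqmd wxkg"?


Input string: 'shisleh icgzqmd wxkg'
Operation: split by spaces
Words found: 'shisleh', 'icgzqmd', 'wxkg'
Word count: 3


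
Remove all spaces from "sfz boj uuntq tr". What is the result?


Input string: 'sfz boj uuntq tr'
Operation: remove all spaces
Words: 'sfz', 'boj', 'uuntq', 'tr'
Join without spaces: sfzbojuuntqtr


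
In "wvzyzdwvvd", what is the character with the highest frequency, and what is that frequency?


Input: 'wvzyzdwvvd'
Operation: tally each character
Counts: 'd':2, 'v':3, 'w':2, 'y':1, 'z':2
Maximum: 'v' appears 3 times


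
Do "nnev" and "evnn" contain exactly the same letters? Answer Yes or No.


String 1: 'nnev' -> sorted: 'ennv'
String 2: 'evnn' -> sorted: 'ennv'
Compare sorted forms: 'ennv' == 'ennv'
Anagram: Yes


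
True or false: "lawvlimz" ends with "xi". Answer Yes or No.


Input string: 'lawvlimz'
Suffix to check: 'xi'
Last 2 characters of input: 'mz'
Match: False
Result: No


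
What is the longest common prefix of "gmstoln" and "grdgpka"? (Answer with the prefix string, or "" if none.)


String 1: 'gmstoln'
String 2: 'grdgpka'
Compare position by position:
pos 0: 'g' vs 'g' match
pos 1: 'm' vs 'r' differ -> stop
Longest common prefix: "g" (length 1)


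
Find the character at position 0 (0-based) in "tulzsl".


Input string: 'tulzsl'
Operation: get character at index 0
Index mapping: s[0]='t'
Result: 't'


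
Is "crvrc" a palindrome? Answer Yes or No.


Input string: 'crvrc'
Reversed: 'crvrc'
Compare pairs: s[0]='c' vs s[4]='c' (match), s[1]='r' vs s[3]='r' (match)
Palindrome: Yes


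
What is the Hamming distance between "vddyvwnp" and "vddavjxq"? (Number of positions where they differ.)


String 1: 'vddyvwnp'
String 2: 'vddavjxq'
Compare each position: pos 0: 'v'=='v', pos 1: 'd'=='d', pos 2: 'd'=='d', pos 3: 'y'!='a', pos 4: 'v'=='v', pos 5: 'w'!='j', pos 6: 'n'!='x', pos 7: 'p'!='q'
Differing positions: 4
Hamming distance: 4


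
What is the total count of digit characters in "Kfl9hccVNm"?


Input string: 'Kfl9hccVNm'
Operation: count digit characters (0-9)
Scan: 'K', 'f', 'l', '9'(digit), 'h', 'c', 'c', 'V', 'N', 'm'
Digits found: 1
Result: 1


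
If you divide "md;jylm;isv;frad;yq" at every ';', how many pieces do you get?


Input string: 'md;jylm;isv;frad;yq'
Delimiter: ';'
Split result: 'md', 'jylm', 'isv', 'frad', 'yq'
Number of parts: 5


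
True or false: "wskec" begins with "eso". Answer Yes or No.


Input string: 'wskec'
Prefix to check: 'eso'
First 3 characters of input: 'wsk'
Match: False
Result: No


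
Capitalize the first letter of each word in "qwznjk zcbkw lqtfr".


Input string: 'qwznjk zcbkw lqtfr'
Operation: capitalize first letter of each word
Word transformations: 'qwznjk'->'Qwznjk', 'zcbkw'->'Zcbkw', 'lqtfr'->'Lqtfr'
Result: Qwznjk Zcbkw Lqtfr


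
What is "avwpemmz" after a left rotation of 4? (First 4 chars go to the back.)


Input: 'avwpemmz', shift = 4
Operation: split at index 4 and swap parts
Front part s[0:4] = 'avwp'
Back part s[4:] = 'emmz'
Rotated = back + front = 'emmz' + 'avwp'
Result: emmzavwp


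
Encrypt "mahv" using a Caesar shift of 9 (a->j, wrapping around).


Input: 'mahv', shift = 9
Operation: for each letter, (position + 9) mod 26
Mapping: 'm'(12+9=21)->'v', 'a'(0+9=9)->'j', 'h'(7+9=16)->'q', 'v'(21+9=30, 30 mod 26=4)->'e'
Result: vjqe


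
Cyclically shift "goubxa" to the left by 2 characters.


Input: 'goubxa', shift = 2
Operation: split at index 2 and swap parts
Front part s[0:2] = 'go'
Back part s[2:] = 'ubxa'
Rotated = back + front = 'ubxa' + 'go'
Result: ubxago


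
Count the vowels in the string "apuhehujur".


Input string: 'apuhehujur'
Operation: count vowels (a, e, i, o, u)
Scan: s[0]='a' (vowel), s[1]='p', s[2]='u' (vowel), s[3]='h', s[4]='e' (vowel), s[5]='h', s[6]='u' (vowel), s[7]='j', s[8]='u' (vowel), s[9]='r'
Vowels found: 5
Result: 5


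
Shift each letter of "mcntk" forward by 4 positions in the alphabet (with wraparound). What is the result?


Input: 'mcntk', shift = 4
Operation: for each letter, (position + 4) mod 26
Mapping: 'm'(12+4=16)->'q', 'c'(2+4=6)->'g', 'n'(13+4=17)->'r', 't'(19+4=23)->'x', 'k'(10+4=14)->'o'
Result: qgrxo


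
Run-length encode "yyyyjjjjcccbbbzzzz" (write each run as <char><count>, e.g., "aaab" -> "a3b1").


Input: 'yyyyjjjjcccbbbzzzz'
Operation: identify consecutive runs
Runs: 'yyyy' -> y4, 'jjjj' -> j4, 'ccc' -> c3, 'bbb' -> b3, 'zzzz' -> z4
Encoded: y4j4c3b3z4


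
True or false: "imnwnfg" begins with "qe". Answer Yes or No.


Input string: 'imnwnfg'
Prefix to check: 'qe'
First 2 characters of input: 'im'
Match: False
Result: No


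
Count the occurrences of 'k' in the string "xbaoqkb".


Input string: 'xbaoqkb'
Target character: 'k'
Scan each position: s[5]='k'
Matches found at indices: 5
Total: 1


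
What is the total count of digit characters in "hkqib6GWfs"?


Input string: 'hkqib6GWfs'
Operation: count digit characters (0-9)
Scan: 'h', 'k', 'q', 'i', 'b', '6'(digit), 'G', 'W', 'f', 's'
Digits found: 1
Result: 1


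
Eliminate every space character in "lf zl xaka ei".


Input string: 'lf zl xaka ei'
Operation: remove all spaces
Words: 'lf', 'zl', 'xaka', 'ei'
Join without spaces: lfzlxakaei


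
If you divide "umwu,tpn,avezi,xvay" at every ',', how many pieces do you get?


Input string: 'umwu,tpn,avezi,xvay'
Delimiter: ','
Split result: 'umwu', 'tpn', 'avezi', 'xvay'
Number of parts: 4


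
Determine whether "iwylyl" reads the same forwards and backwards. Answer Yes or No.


Input string: 'iwylyl'
Reversed: 'lylywi'
Compare pairs: s[0]='i' vs s[5]='l' (mismatch), s[1]='w' vs s[4]='y' (mismatch), s[2]='y' vs s[3]='l' (mismatch)
Palindrome: No


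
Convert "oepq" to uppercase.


Input string: 'oepq'
Operation: convert each letter to uppercase
Mapping: 'o'->'O', 'e'->'E', 'p'->'P', 'q'->'Q'
Result: OEPQ


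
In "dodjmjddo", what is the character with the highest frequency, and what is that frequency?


Input: 'dodjmjddo'
Operation: tally each character
Counts: 'd':4, 'j':2, 'm':1, 'o':2
Maximum: 'd' appears 4 times


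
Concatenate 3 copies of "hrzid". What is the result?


Input string: 'hrzid'
Operation: repeat 3 times
Concatenation: 'hrzid' + 'hrzid' + 'hrzid'
Result: hrzidhrzidhrzid


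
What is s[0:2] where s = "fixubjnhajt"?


Input string: 'fixubjnhajt'
Operation: slice [0:2]
Extract characters: s[0]='f', s[1]='i'
Result: fi


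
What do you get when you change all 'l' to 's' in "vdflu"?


Input string: 'vdflu'
Operation: replace 'l' with 's'
Positions of 'l': 3
After replacement: vdfsu


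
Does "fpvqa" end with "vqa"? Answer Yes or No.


Input string: 'fpvqa'
Suffix to check: 'vqa'
Last 3 characters of input: 'vqa'
Match: True
Result: Yes


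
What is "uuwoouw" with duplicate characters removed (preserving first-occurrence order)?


Input: 'uuwoouw'
Operation: keep first occurrence of each character
Scan: s[0]='u' new -> keep; s[1]='u' seen -> skip; s[2]='w' new -> keep; s[3]='o' new -> keep; s[4]='o' seen -> skip; s[5]='u' seen -> skip; s[6]='w' seen -> skip
Result: uwo


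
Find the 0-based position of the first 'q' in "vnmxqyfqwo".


Input string: 'vnmxqyfqwo'
Target: 'q'
Scanning left to right: s[0]='v', s[1]='n', s[2]='m', s[3]='x', s[4]='q'
First match at index: 4


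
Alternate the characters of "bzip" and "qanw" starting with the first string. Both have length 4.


String 1: 'bzip'
String 2: 'qanw'
Operation: alternate characters
Pairs: 'b'+'q', 'z'+'a', 'i'+'n', 'p'+'w'
Result: bqzainpw


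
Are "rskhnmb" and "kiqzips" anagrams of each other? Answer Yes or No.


String 1: 'rskhnmb' -> sorted: 'bhkmnrs'
String 2: 'kiqzips' -> sorted: 'iikpqsz'
Compare sorted forms: 'bhkmnrs' != 'iikpqsz'
Anagram: No


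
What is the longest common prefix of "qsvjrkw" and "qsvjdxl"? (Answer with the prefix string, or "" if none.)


String 1: 'qsvjrkw'
String 2: 'qsvjdxl'
Compare position by position:
pos 0: 'q' vs 'q' match
pos 1: 's' vs 's' match
pos 2: 'v' vs 'v' match
pos 3: 'j' vs 'j' match
pos 4: 'r' vs 'd' differ -> stop
Longest common prefix: "qsvj" (length 4)


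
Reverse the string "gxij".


Input string: 'gxij'
Operation: reverse character order
Original order: 'g' -> 'x' -> 'i' -> 'j'
Reversed order: 'j' -> 'i' -> 'x' -> 'g'
Result: jixg


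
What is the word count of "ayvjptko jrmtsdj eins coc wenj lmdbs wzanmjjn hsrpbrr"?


Input string: 'ayvjptko jrmtsdj eins coc wenj lmdbs wzanmjjn hsrpbrr'
Operation: split by spaces
Words found: 'ayvjptko', 'jrmtsdj', 'eins', 'coc', 'wenj', 'lmdbs', 'wzanmjjn', 'hsrpbrr'
Word count: 8


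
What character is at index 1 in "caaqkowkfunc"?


Input string: 'caaqkowkfunc'
Operation: get character at index 1
Index mapping: s[0]='c', s[1]='a'
Result: 'a'


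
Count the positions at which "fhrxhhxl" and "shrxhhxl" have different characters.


String 1: 'fhrxhhxl'
String 2: 'shrxhhxl'
Compare each position: pos 0: 'f'!='s', pos 1: 'h'=='h', pos 2: 'r'=='r', pos 3: 'x'=='x', pos 4: 'h'=='h', pos 5: 'h'=='h', pos 6: 'x'=='x', pos 7: 'l'=='l'
Differing positions: 1
Hamming distance: 1


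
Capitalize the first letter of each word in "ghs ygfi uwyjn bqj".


Input string: 'ghs ygfi uwyjn bqj'
Operation: capitalize first letter of each word
Word transformations: 'ghs'->'Ghs', 'ygfi'->'Ygfi', 'uwyjn'->'Uwyjn', 'bqj'->'Bqj'
Result: Ghs Ygfi Uwyjn Bqj


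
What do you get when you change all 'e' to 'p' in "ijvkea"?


Input string: 'ijvkea'
Operation: replace 'e' with 'p'
Positions of 'e': 4
After replacement: ijvkpa


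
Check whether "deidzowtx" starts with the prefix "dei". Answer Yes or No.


Input string: 'deidzowtx'
Prefix to check: 'dei'
First 3 characters of input: 'dei'
Match: True
Result: Yes


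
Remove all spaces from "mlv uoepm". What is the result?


Input string: 'mlv uoepm'
Operation: remove all spaces
Words: 'mlv', 'uoepm'
Join without spaces: mlvuoepm


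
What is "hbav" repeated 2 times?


Input string: 'hbav'
Operation: repeat 2 times
Concatenation: 'hbav' + 'hbav'
Result: hbavhbav


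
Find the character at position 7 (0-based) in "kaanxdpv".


Input string: 'kaanxdpv'
Operation: get character at index 7
Index mapping: s[0]='k', s[1]='a', s[2]='a', s[3]='n', s[4]='x', s[5]='d', s[6]='p', s[7]='v'
Result: 'v'


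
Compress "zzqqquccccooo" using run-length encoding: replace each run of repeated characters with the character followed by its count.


Input: 'zzqqquccccooo'
Operation: identify consecutive runs
Runs: 'zz' -> z2, 'qqq' -> q3, 'u' -> u1, 'cccc' -> c4, 'ooo' -> o3
Encoded: z2q3u1c4o3


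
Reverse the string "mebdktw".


Input string: 'mebdktw'
Operation: reverse character order
Original order: 'm' -> 'e' -> 'b' -> 'd' -> 'k' -> 't' -> 'w'
Reversed order: 'w' -> 't' -> 'k' -> 'd' -> 'b' -> 'e' -> 'm'
Result: wtkdbem


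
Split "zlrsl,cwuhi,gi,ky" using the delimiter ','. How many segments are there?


Input string: 'zlrsl,cwuhi,gi,ky'
Delimiter: ','
Split result: 'zlrsl', 'cwuhi', 'gi', 'ky'
Number of parts: 4


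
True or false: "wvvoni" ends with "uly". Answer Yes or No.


Input string: 'wvvoni'
Suffix to check: 'uly'
Last 3 characters of input: 'oni'
Match: False
Result: No


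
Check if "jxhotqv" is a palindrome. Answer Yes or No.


Input string: 'jxhotqv'
Reversed: 'vqtohxj'
Compare pairs: s[0]='j' vs s[6]='v' (mismatch), s[1]='x' vs s[5]='q' (mismatch), s[2]='h' vs s[4]='t' (mismatch)
Palindrome: No


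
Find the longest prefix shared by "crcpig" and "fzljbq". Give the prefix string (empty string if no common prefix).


String 1: 'crcpig'
String 2: 'fzljbq'
Compare position by position:
pos 0: 'c' vs 'f' differ -> stop
Longest common prefix: "" (length 0)


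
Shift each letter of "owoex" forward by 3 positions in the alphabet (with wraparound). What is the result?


Input: 'owoex', shift = 3
Operation: for each letter, (position + 3) mod 26
Mapping: 'o'(14+3=17)->'r', 'w'(22+3=25)->'z', 'o'(14+3=17)->'r', 'e'(4+3=7)->'h', 'x'(23+3=26, 26 mod 26=0)->'a'
Result: rzrha


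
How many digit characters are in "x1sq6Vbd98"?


Input string: 'x1sq6Vbd98'
Operation: count digit characters (0-9)
Scan: 'x', '1'(digit), 's', 'q', '6'(digit), 'V', 'b', 'd', '9'(digit), '8'(digit)
Digits found: 4
Result: 4


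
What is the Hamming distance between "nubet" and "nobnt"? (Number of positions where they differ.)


String 1: 'nubet'
String 2: 'nobnt'
Compare each position: pos 0: 'n'=='n', pos 1: 'u'!='o', pos 2: 'b'=='b', pos 3: 'e'!='n', pos 4: 't'=='t'
Differing positions: 2
Hamming distance: 2


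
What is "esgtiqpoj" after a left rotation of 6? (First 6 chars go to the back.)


Input: 'esgtiqpoj', shift = 6
Operation: split at index 6 and swap parts
Front part s[0:6] = 'esgtiq'
Back part s[6:] = 'poj'
Rotated = back + front = 'poj' + 'esgtiq'
Result: pojesgtiq


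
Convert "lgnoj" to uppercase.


Input string: 'lgnoj'
Operation: convert each letter to uppercase
Mapping: 'l'->'L', 'g'->'G', 'n'->'N', 'o'->'O', 'j'->'J'
Result: LGNOJ


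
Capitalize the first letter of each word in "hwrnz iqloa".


Input string: 'hwrnz iqloa'
Operation: capitalize first letter of each word
Word transformations: 'hwrnz'->'Hwrnz', 'iqloa'->'Iqloa'
Result: Hwrnz Iqloa


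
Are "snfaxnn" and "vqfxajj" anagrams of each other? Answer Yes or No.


String 1: 'snfaxnn' -> sorted: 'afnnnsx'
String 2: 'vqfxajj' -> sorted: 'afjjqvx'
Compare sorted forms: 'afnnnsx' != 'afjjqvx'
Anagram: No


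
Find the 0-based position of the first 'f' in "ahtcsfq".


Input string: 'ahtcsfq'
Target: 'f'
Scanning left to right: s[0]='a', s[1]='h', s[2]='t', s[3]='c', s[4]='s', s[5]='f'
First match at index: 5


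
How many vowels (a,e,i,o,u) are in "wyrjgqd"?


Input string: 'wyrjgqd'
Operation: count vowels (a, e, i, o, u)
Scan: s[0]='w', s[1]='y', s[2]='r', s[3]='j', s[4]='g', s[5]='q', s[6]='d'
Vowels found: 0
Result: 0


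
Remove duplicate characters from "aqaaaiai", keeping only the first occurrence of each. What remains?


Input: 'aqaaaiai'
Operation: keep first occurrence of each character
Scan: s[0]='a' new -> keep; s[1]='q' new -> keep; s[2]='a' seen -> skip; s[3]='a' seen -> skip; s[4]='a' seen -> skip; s[5]='i' new -> keep; s[6]='a' seen -> skip; s[7]='i' seen -> skip
Result: aqi


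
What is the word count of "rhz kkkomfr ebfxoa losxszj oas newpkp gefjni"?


Input string: 'rhz kkkomfr ebfxoa losxszj oas newpkp gefjni'
Operation: split by spaces
Words found: 'rhz', 'kkkomfr', 'ebfxoa', 'losxszj', 'oas', 'newpkp', 'gefjni'
Word count: 7


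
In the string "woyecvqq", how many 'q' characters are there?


Input string: 'woyecvqq'
Target character: 'q'
Scan each position: s[6]='q', s[7]='q'
Matches found at indices: 6, 7
Total: 2


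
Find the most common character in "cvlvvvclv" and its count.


Input: 'cvlvvvclv'
Operation: tally each character
Counts: 'c':2, 'l':2, 'v':5
Maximum: 'v' appears 5 times


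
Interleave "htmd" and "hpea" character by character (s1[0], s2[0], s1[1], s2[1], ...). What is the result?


String 1: 'htmd'
String 2: 'hpea'
Operation: alternate characters
Pairs: 'h'+'h', 't'+'p', 'm'+'e', 'd'+'a'
Result: hhtpmeda


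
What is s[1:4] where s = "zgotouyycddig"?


Input string: 'zgotouyycddig'
Operation: slice [1:4]
Extract characters: s[1]='g', s[2]='o', s[3]='t'
Result: got


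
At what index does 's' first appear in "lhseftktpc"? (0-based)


Input string: 'lhseftktpc'
Target: 's'
Scanning left to right: s[0]='l', s[1]='h', s[2]='s'
First match at index: 2


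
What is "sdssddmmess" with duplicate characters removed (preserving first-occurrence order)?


Input: 'sdssddmmess'
Operation: keep first occurrence of each character
Scan: s[0]='s' new -> keep; s[1]='d' new -> keep; s[2]='s' seen -> skip; s[3]='s' seen -> skip; s[4]='d' seen -> skip; s[5]='d' seen -> skip; s[6]='m' new -> keep; s[7]='m' seen -> skip; s[8]='e' new -> keep; s[9]='s' seen -> skip; s[10]='s' seen -> skip
Result: sdme


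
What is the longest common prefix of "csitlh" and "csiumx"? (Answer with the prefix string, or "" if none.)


String 1: 'csitlh'
String 2: 'csiumx'
Compare position by position:
pos 0: 'c' vs 'c' match
pos 1: 's' vs 's' match
pos 2: 'i' vs 'i' match
pos 3: 't' vs 'u' differ -> stop
Longest common prefix: "csi" (length 3)


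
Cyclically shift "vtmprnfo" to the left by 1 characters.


Input: 'vtmprnfo', shift = 1
Operation: split at index 1 and swap parts
Front part s[0:1] = 'v'
Back part s[1:] = 'tmprnfo'
Rotated = back + front = 'tmprnfo' + 'v'
Result: tmprnfov


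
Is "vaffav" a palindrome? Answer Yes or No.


Input string: 'vaffav'
Reversed: 'vaffav'
Compare pairs: s[0]='v' vs s[5]='v' (match), s[1]='a' vs s[4]='a' (match), s[2]='f' vs s[3]='f' (match)
Palindrome: Yes


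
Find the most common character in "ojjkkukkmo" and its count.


Input: 'ojjkkukkmo'
Operation: tally each character
Counts: 'j':2, 'k':4, 'm':1, 'o':2, 'u':1
Maximum: 'k' appears 4 times


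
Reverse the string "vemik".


Input string: 'vemik'
Operation: reverse character order
Original order: 'v' -> 'e' -> 'm' -> 'i' -> 'k'
Reversed order: 'k' -> 'i' -> 'm' -> 'e' -> 'v'
Result: kimev


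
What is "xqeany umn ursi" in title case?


Input string: 'xqeany umn ursi'
Operation: capitalize first letter of each word
Word transformations: 'xqeany'->'Xqeany', 'umn'->'Umn', 'ursi'->'Ursi'
Result: Xqeany Umn Ursi


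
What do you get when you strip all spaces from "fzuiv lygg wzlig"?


Input string: 'fzuiv lygg wzlig'
Operation: remove all spaces
Words: 'fzuiv', 'lygg', 'wzlig'
Join without spaces: fzuivlyggwzlig


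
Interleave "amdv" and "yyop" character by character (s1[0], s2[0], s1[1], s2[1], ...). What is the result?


String 1: 'amdv'
String 2: 'yyop'
Operation: alternate characters
Pairs: 'a'+'y', 'm'+'y', 'd'+'o', 'v'+'p'
Result: aymydovp


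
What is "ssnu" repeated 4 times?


Input string: 'ssnu'
Operation: repeat 4 times
Concatenation: 'ssnu' + 'ssnu' + 'ssnu' + 'ssnu'
Result: ssnussnussnussnu


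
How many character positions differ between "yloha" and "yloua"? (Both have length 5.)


String 1: 'yloha'
String 2: 'yloua'
Compare each position: pos 0: 'y'=='y', pos 1: 'l'=='l', pos 2: 'o'=='o', pos 3: 'h'!='u', pos 4: 'a'=='a'
Differing positions: 1
Hamming distance: 1


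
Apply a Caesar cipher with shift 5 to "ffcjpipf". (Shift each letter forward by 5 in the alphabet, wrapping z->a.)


Input: 'ffcjpipf', shift = 5
Operation: for each letter, (position + 5) mod 26
Mapping: 'f'(5+5=10)->'k', 'f'(5+5=10)->'k', 'c'(2+5=7)->'h', 'j'(9+5=14)->'o', 'p'(15+5=20)->'u', 'i'(8+5=13)->'n', 'p'(15+5=20)->'u', 'f'(5+5=10)->'k'
Result: kkhounuk


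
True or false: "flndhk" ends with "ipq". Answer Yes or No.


Input string: 'flndhk'
Suffix to check: 'ipq'
Last 3 characters of input: 'dhk'
Match: False
Result: No


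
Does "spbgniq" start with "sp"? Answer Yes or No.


Input string: 'spbgniq'
Prefix to check: 'sp'
First 2 characters of input: 'sp'
Match: True
Result: Yes


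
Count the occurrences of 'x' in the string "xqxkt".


Input string: 'xqxkt'
Target character: 'x'
Scan each position: s[0]='x', s[2]='x'
Matches found at indices: 0, 2
Total: 2


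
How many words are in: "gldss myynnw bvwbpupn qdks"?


Input string: 'gldss myynnw bvwbpupn qdks'
Operation: split by spaces
Words found: 'gldss', 'myynnw', 'bvwbpupn', 'qdks'
Word count: 4


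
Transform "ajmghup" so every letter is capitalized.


Input string: 'ajmghup'
Operation: convert each letter to uppercase
Mapping: 'a'->'A', 'j'->'J', 'm'->'M', 'g'->'G', 'h'->'H', 'u'->'U', 'p'->'P'
Result: AJMGHUP


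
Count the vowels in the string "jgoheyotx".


Input string: 'jgoheyotx'
Operation: count vowels (a, e, i, o, u)
Scan: s[0]='j', s[1]='g', s[2]='o' (vowel), s[3]='h', s[4]='e' (vowel), s[5]='y', s[6]='o' (vowel), s[7]='t', s[8]='x'
Vowels found: 3
Result: 3


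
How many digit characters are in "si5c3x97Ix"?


Input string: 'si5c3x97Ix'
Operation: count digit characters (0-9)
Scan: 's', 'i', '5'(digit), 'c', '3'(digit), 'x', '9'(digit), '7'(digit), 'I', 'x'
Digits found: 4
Result: 4


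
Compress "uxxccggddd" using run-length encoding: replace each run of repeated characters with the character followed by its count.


Input: 'uxxccggddd'
Operation: identify consecutive runs
Runs: 'u' -> u1, 'xx' -> x2, 'cc' -> c2, 'gg' -> g2, 'ddd' -> d3
Encoded: u1x2c2g2d3


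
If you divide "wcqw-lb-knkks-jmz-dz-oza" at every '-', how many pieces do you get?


Input string: 'wcqw-lb-knkks-jmz-dz-oza'
Delimiter: '-'
Split result: 'wcqw', 'lb', 'knkks', 'jmz', 'dz', 'oza'
Number of parts: 6


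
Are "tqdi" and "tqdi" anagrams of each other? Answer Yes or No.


String 1: 'tqdi' -> sorted: 'diqt'
String 2: 'tqdi' -> sorted: 'diqt'
Compare sorted forms: 'diqt' == 'diqt'
Anagram: Yes


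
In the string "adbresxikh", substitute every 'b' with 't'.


Input string: 'adbresxikh'
Operation: replace 'b' with 't'
Positions of 'b': 2
After replacement: adtresxikh


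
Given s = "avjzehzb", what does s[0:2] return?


Input string: 'avjzehzb'
Operation: slice [0:2]
Extract characters: s[0]='a', s[1]='v'
Result: av


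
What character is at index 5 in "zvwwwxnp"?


Input string: 'zvwwwxnp'
Operation: get character at index 5
Index mapping: s[0]='z', s[1]='v', s[2]='w', s[3]='w', s[4]='w', s[5]='x'
Result: 'x'


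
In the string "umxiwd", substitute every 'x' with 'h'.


Input string: 'umxiwd'
Operation: replace 'x' with 'h'
Positions of 'x': 2
After replacement: umhiwd


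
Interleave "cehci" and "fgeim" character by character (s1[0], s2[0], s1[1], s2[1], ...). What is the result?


String 1: 'cehci'
String 2: 'fgeim'
Operation: alternate characters
Pairs: 'c'+'f', 'e'+'g', 'h'+'e', 'c'+'i', 'i'+'m'
Result: cfegheciim


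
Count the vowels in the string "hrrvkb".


Input string: 'hrrvkb'
Operation: count vowels (a, e, i, o, u)
Scan: s[0]='h', s[1]='r', s[2]='r', s[3]='v', s[4]='k', s[5]='b'
Vowels found: 0
Result: 0


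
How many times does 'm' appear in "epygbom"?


Input string: 'epygbom'
Target character: 'm'
Scan each position: s[6]='m'
Matches found at indices: 6
Total: 1


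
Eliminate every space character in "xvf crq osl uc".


Input string: 'xvf crq osl uc'
Operation: remove all spaces
Words: 'xvf', 'crq', 'osl', 'uc'
Join without spaces: xvfcrqosluc


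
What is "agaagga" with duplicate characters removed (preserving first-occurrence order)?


Input: 'agaagga'
Operation: keep first occurrence of each character
Scan: s[0]='a' new -> keep; s[1]='g' new -> keep; s[2]='a' seen -> skip; s[3]='a' seen -> skip; s[4]='g' seen -> skip; s[5]='g' seen -> skip; s[6]='a' seen -> skip
Result: ag


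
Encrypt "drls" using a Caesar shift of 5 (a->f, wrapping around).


Input: 'drls', shift = 5
Operation: for each letter, (position + 5) mod 26
Mapping: 'd'(3+5=8)->'i', 'r'(17+5=22)->'w', 'l'(11+5=16)->'q', 's'(18+5=23)->'x'
Result: iwqx


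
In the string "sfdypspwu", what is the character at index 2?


Input string: 'sfdypspwu'
Operation: get character at index 2
Index mapping: s[0]='s', s[1]='f', s[2]='d'
Result: 'd'


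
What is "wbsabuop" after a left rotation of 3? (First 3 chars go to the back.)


Input: 'wbsabuop', shift = 3
Operation: split at index 3 and swap parts
Front part s[0:3] = 'wbs'
Back part s[3:] = 'abuop'
Rotated = back + front = 'abuop' + 'wbs'
Result: abuopwbs


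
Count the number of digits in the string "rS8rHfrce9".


Input string: 'rS8rHfrce9'
Operation: count digit characters (0-9)
Scan: 'r', 'S', '8'(digit), 'r', 'H', 'f', 'r', 'c', 'e', '9'(digit)
Digits found: 2
Result: 2


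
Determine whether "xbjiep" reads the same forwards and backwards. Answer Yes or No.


Input string: 'xbjiep'
Reversed: 'peijbx'
Compare pairs: s[0]='x' vs s[5]='p' (mismatch), s[1]='b' vs s[4]='e' (mismatch), s[2]='j' vs s[3]='i' (mismatch)
Palindrome: No


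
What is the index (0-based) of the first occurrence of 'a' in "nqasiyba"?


Input string: 'nqasiyba'
Target: 'a'
Scanning left to right: s[0]='n', s[1]='q', s[2]='a'
First match at index: 2


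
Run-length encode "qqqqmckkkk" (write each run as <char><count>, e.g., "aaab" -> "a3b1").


Input: 'qqqqmckkkk'
Operation: identify consecutive runs
Runs: 'qqqq' -> q4, 'm' -> m1, 'c' -> c1, 'kkkk' -> k4
Encoded: q4m1c1k4


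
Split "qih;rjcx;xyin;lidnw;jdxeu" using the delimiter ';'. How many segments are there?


Input string: 'qih;rjcx;xyin;lidnw;jdxeu'
Delimiter: ';'
Split result: 'qih', 'rjcx', 'xyin', 'lidnw', 'jdxeu'
Number of parts: 5


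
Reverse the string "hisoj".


Input string: 'hisoj'
Operation: reverse character order
Original order: 'h' -> 'i' -> 's' -> 'o' -> 'j'
Reversed order: 'j' -> 'o' -> 's' -> 'i' -> 'h'
Result: josih


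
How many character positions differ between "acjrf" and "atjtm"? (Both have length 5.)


String 1: 'acjrf'
String 2: 'atjtm'
Compare each position: pos 0: 'a'=='a', pos 1: 'c'!='t', pos 2: 'j'=='j', pos 3: 'r'!='t', pos 4: 'f'!='m'
Differing positions: 3
Hamming distance: 3


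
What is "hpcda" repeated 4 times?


Input string: 'hpcda'
Operation: repeat 4 times
Concatenation: 'hpcda' + 'hpcda' + 'hpcda' + 'hpcda'
Result: hpcdahpcdahpcdahpcda


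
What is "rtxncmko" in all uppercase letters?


Input string: 'rtxncmko'
Operation: convert each letter to uppercase
Mapping: 'r'->'R', 't'->'T', 'x'->'X', 'n'->'N', 'c'->'C', 'm'->'M', 'k'->'K', 'o'->'O'
Result: RTXNCMKO


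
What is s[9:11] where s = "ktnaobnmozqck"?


Input string: 'ktnaobnmozqck'
Operation: slice [9:11]
Extract characters: s[9]='z', s[10]='q'
Result: zq


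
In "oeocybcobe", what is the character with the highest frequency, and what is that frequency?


Input: 'oeocybcobe'
Operation: tally each character
Counts: 'b':2, 'c':2, 'e':2, 'o':3, 'y':1
Maximum: 'o' appears 3 times


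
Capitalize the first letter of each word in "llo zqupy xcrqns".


Input string: 'llo zqupy xcrqns'
Operation: capitalize first letter of each word
Word transformations: 'llo'->'Llo', 'zqupy'->'Zqupy', 'xcrqns'->'Xcrqns'
Result: Llo Zqupy Xcrqns


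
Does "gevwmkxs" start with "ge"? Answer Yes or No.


Input string: 'gevwmkxs'
Prefix to check: 'ge'
First 2 characters of input: 'ge'
Match: True
Result: Yes


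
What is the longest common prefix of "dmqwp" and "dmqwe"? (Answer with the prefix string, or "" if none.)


String 1: 'dmqwp'
String 2: 'dmqwe'
Compare position by position:
pos 0: 'd' vs 'd' match
pos 1: 'm' vs 'm' match
pos 2: 'q' vs 'q' match
pos 3: 'w' vs 'w' match
pos 4: 'p' vs 'e' differ -> stop
Longest common prefix: "dmqw" (length 4)


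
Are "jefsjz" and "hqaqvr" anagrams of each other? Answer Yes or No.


String 1: 'jefsjz' -> sorted: 'efjjsz'
String 2: 'hqaqvr' -> sorted: 'ahqqrv'
Compare sorted forms: 'efjjsz' != 'ahqqrv'
Anagram: No


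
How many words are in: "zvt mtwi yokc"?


Input string: 'zvt mtwi yokc'
Operation: split by spaces
Words found: 'zvt', 'mtwi', 'yokc'
Word count: 3


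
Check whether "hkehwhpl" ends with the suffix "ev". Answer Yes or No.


Input string: 'hkehwhpl'
Suffix to check: 'ev'
Last 2 characters of input: 'pl'
Match: False
Result: No


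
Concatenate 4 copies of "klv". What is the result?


Input string: 'klv'
Operation: repeat 4 times
Concatenation: 'klv' + 'klv' + 'klv' + 'klv'
Result: klvklvklvklv


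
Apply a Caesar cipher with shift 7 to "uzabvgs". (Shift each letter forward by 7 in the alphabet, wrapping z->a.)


Input: 'uzabvgs', shift = 7
Operation: for each letter, (position + 7) mod 26
Mapping: 'u'(20+7=27, 27 mod 26=1)->'b', 'z'(25+7=32, 32 mod 26=6)->'g', 'a'(0+7=7)->'h', 'b'(1+7=8)->'i', 'v'(21+7=28, 28 mod 26=2)->'c', 'g'(6+7=13)->'n', 's'(18+7=25)->'z'
Result: bghicnz


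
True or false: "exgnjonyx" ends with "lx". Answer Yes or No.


Input string: 'exgnjonyx'
Suffix to check: 'lx'
Last 2 characters of input: 'yx'
Match: False
Result: No


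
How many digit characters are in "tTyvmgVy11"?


Input string: 'tTyvmgVy11'
Operation: count digit characters (0-9)
Scan: 't', 'T', 'y', 'v', 'm', 'g', 'V', 'y', '1'(digit), '1'(digit)
Digits found: 2
Result: 2


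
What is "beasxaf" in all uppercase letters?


Input string: 'beasxaf'
Operation: convert each letter to uppercase
Mapping: 'b'->'B', 'e'->'E', 'a'->'A', 's'->'S', 'x'->'X', 'a'->'A', 'f'->'F'
Result: BEASXAF


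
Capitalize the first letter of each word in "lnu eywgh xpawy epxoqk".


Input string: 'lnu eywgh xpawy epxoqk'
Operation: capitalize first letter of each word
Word transformations: 'lnu'->'Lnu', 'eywgh'->'Eywgh', 'xpawy'->'Xpawy', 'epxoqk'->'Epxoqk'
Result: Lnu Eywgh Xpawy Epxoqk


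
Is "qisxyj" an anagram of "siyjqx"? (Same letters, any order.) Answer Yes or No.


String 1: 'siyjqx' -> sorted: 'ijqsxy'
String 2: 'qisxyj' -> sorted: 'ijqsxy'
Compare sorted forms: 'ijqsxy' == 'ijqsxy'
Anagram: Yes


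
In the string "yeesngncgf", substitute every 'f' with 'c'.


Input string: 'yeesngncgf'
Operation: replace 'f' with 'c'
Positions of 'f': 9
After replacement: yeesngncgc


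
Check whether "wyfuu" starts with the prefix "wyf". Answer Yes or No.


Input string: 'wyfuu'
Prefix to check: 'wyf'
First 3 characters of input: 'wyf'
Match: True
Result: Yes


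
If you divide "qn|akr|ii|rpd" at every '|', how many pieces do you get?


Input string: 'qn|akr|ii|rpd'
Delimiter: '|'
Split result: 'qn', 'akr', 'ii', 'rpd'
Number of parts: 4


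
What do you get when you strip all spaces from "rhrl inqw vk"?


Input string: 'rhrl inqw vk'
Operation: remove all spaces
Words: 'rhrl', 'inqw', 'vk'
Join without spaces: rhrlinqwvk


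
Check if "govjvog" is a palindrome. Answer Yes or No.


Input string: 'govjvog'
Reversed: 'govjvog'
Compare pairs: s[0]='g' vs s[6]='g' (match), s[1]='o' vs s[5]='o' (match), s[2]='v' vs s[4]='v' (match)
Palindrome: Yes


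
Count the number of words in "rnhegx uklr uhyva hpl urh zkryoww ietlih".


Input string: 'rnhegx uklr uhyva hpl urh zkryoww ietlih'
Operation: split by spaces
Words found: 'rnhegx', 'uklr', 'uhyva', 'hpl', 'urh', 'zkryoww', 'ietlih'
Word count: 7


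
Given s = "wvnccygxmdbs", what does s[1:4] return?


Input string: 'wvnccygxmdbs'
Operation: slice [1:4]
Extract characters: s[1]='v', s[2]='n', s[3]='c'
Result: vnc


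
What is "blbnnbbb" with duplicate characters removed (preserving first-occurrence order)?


Input: 'blbnnbbb'
Operation: keep first occurrence of each character
Scan: s[0]='b' new -> keep; s[1]='l' new -> keep; s[2]='b' seen -> skip; s[3]='n' new -> keep; s[4]='n' seen -> skip; s[5]='b' seen -> skip; s[6]='b' seen -> skip; s[7]='b' seen -> skip
Result: bln


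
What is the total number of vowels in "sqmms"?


Input string: 'sqmms'
Operation: count vowels (a, e, i, o, u)
Scan: s[0]='s', s[1]='q', s[2]='m', s[3]='m', s[4]='s'
Vowels found: 0
Result: 0


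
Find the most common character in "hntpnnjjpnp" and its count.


Input: 'hntpnnjjpnp'
Operation: tally each character
Counts: 'h':1, 'j':2, 'n':4, 'p':3, 't':1
Maximum: 'n' appears 4 times


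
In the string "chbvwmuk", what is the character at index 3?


Input string: 'chbvwmuk'
Operation: get character at index 3
Index mapping: s[0]='c', s[1]='h', s[2]='b', s[3]='v'
Result: 'v'


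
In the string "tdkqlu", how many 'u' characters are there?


Input string: 'tdkqlu'
Target character: 'u'
Scan each position: s[5]='u'
Matches found at indices: 5
Total: 1


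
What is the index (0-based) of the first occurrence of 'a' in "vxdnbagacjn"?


Input string: 'vxdnbagacjn'
Target: 'a'
Scanning left to right: s[0]='v', s[1]='x', s[2]='d', s[3]='n', s[4]='b', s[5]='a'
First match at index: 5


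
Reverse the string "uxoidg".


Input string: 'uxoidg'
Operation: reverse character order
Original order: 'u' -> 'x' -> 'o' -> 'i' -> 'd' -> 'g'
Reversed order: 'g' -> 'd' -> 'i' -> 'o' -> 'x' -> 'u'
Result: gdioxu


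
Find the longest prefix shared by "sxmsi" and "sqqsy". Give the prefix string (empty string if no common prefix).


String 1: 'sxmsi'
String 2: 'sqqsy'
Compare position by position:
pos 0: 's' vs 's' match
pos 1: 'x' vs 'q' differ -> stop
Longest common prefix: "s" (length 1)


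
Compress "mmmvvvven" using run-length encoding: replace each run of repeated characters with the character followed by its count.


Input: 'mmmvvvven'
Operation: identify consecutive runs
Runs: 'mmm' -> m3, 'vvvv' -> v4, 'e' -> e1, 'n' -> n1
Encoded: m3v4e1n1


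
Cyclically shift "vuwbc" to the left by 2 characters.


Input: 'vuwbc', shift = 2
Operation: split at index 2 and swap parts
Front part s[0:2] = 'vu'
Back part s[2:] = 'wbc'
Rotated = back + front = 'wbc' + 'vu'
Result: wbcvu


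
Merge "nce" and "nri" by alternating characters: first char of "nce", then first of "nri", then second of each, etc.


String 1: 'nce'
String 2: 'nri'
Operation: alternate characters
Pairs: 'n'+'n', 'c'+'r', 'e'+'i'
Result: nncrei


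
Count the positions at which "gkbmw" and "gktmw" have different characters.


String 1: 'gkbmw'
String 2: 'gktmw'
Compare each position: pos 0: 'g'=='g', pos 1: 'k'=='k', pos 2: 'b'!='t', pos 3: 'm'=='m', pos 4: 'w'=='w'
Differing positions: 1
Hamming distance: 1


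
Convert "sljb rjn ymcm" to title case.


Input string: 'sljb rjn ymcm'
Operation: capitalize first letter of each word
Word transformations: 'sljb'->'Sljb', 'rjn'->'Rjn', 'ymcm'->'Ymcm'
Result: Sljb Rjn Ymcm


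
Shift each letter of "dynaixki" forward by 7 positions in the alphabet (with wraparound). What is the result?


Input: 'dynaixki', shift = 7
Operation: for each letter, (position + 7) mod 26
Mapping: 'd'(3+7=10)->'k', 'y'(24+7=31, 31 mod 26=5)->'f', 'n'(13+7=20)->'u', 'a'(0+7=7)->'h', 'i'(8+7=15)->'p', 'x'(23+7=30, 30 mod 26=4)->'e', 'k'(10+7=17)->'r', 'i'(8+7=15)->'p'
Result: kfuhperp


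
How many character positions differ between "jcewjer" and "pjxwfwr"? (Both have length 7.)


String 1: 'jcewjer'
String 2: 'pjxwfwr'
Compare each position: pos 0: 'j'!='p', pos 1: 'c'!='j', pos 2: 'e'!='x', pos 3: 'w'=='w', pos 4: 'j'!='f', pos 5: 'e'!='w', pos 6: 'r'=='r'
Differing positions: 5
Hamming distance: 5


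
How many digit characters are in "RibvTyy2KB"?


Input string: 'RibvTyy2KB'
Operation: count digit characters (0-9)
Scan: 'R', 'i', 'b', 'v', 'T', 'y', 'y', '2'(digit), 'K', 'B'
Digits found: 1
Result: 1
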